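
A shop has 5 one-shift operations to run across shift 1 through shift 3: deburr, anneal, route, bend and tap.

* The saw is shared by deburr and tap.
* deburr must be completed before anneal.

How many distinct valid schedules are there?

54

Splitting on deburr: it can be shift 1 (36), shift 2 (18). Listing each branch's schedules as (anneal, route, bend, tap) by shift number:
deburr=shift 1: (2,1,1,2) (2,1,1,3) (2,1,2,2) (2,1,2,3) (2,1,3,2) (2,1,3,3) (2,2,1,2) (2,2,1,3) (2,2,2,2) (2,2,2,3) (2,2,3,2) (2,2,3,3) (2,3,1,2) (2,3,1,3) (2,3,2,2) (2,3,2,3) (2,3,3,2) (2,3,3,3) (3,1,1,2) (3,1,1,3) (3,1,2,2) (3,1,2,3) (3,1,3,2) (3,1,3,3) (3,2,1,2) (3,2,1,3) (3,2,2,2) (3,2,2,3) (3,2,3,2) (3,2,3,3) (3,3,1,2) (3,3,1,3) (3,3,2,2) (3,3,2,3) (3,3,3,2) (3,3,3,3) — 36.
deburr=shift 2: (3,1,1,1) (3,1,1,3) (3,1,2,1) (3,1,2,3) (3,1,3,1) (3,1,3,3) (3,2,1,1) (3,2,1,3) (3,2,2,1) (3,2,2,3) (3,2,3,1) (3,2,3,3) (3,3,1,1) (3,3,1,3) (3,3,2,1) (3,3,2,3) (3,3,3,1) (3,3,3,3) — 18.
Summing: 36 + 18 = 54.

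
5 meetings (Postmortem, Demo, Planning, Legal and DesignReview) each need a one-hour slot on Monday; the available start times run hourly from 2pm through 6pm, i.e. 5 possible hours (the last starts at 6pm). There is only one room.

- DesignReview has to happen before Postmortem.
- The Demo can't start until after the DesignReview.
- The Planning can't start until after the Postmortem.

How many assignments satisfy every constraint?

Splitting on Postmortem: it can be 3pm (6), 4pm (6), 5pm (3). Listing each branch's schedules as (Demo, Planning, Legal, DesignReview):
Postmortem=3pm: (4pm,5pm,6pm,2pm) (4pm,6pm,5pm,2pm) (5pm,4pm,6pm,2pm) (5pm,6pm,4pm,2pm) (6pm,4pm,5pm,2pm) (6pm,5pm,4pm,2pm) — 6.
Postmortem=4pm: (3pm,5pm,6pm,2pm) (3pm,6pm,5pm,2pm) (5pm,6pm,2pm,3pm) (5pm,6pm,3pm,2pm) (6pm,5pm,2pm,3pm) (6pm,5pm,3pm,2pm) — 6.
Postmortem=5pm: (3pm,6pm,4pm,2pm) (4pm,6pm,2pm,3pm) (4pm,6pm,3pm,2pm) — 3.
Summing: 6 + 6 + 3 = 15.

15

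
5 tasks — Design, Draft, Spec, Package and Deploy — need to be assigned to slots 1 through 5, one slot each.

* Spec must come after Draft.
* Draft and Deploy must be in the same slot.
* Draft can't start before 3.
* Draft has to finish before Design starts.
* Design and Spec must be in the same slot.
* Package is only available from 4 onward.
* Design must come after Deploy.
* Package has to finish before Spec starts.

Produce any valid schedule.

Package -> 4, Draft -> 3, Design -> 5, Deploy -> 3, Spec -> 5

Checking: Draft(3) before Design(5); Deploy(3) before Design(5); Package(4) before Spec(5); Draft(3) before Spec(5); Draft = Deploy = 3; Design = Spec = 5; Package=4 in [4,5]; Draft=3 in [3,5].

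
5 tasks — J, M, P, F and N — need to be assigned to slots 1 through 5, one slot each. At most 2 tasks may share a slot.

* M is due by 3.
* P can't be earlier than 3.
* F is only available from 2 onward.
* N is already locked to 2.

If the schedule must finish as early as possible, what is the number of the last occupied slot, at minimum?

slot 3

With at most 2 per slot and 5 tasks, at least 3 slots are needed.
P can't be placed before 3, so the schedule must run through at least slot 3.
3 works (last occupied slot: 3): for example F in 2; P in 3; M in 1; J in 1; N in 2.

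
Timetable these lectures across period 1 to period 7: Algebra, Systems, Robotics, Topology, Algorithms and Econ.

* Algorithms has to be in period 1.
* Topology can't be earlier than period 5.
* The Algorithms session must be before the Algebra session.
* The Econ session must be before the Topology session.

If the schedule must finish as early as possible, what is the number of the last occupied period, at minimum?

period 5

The precedence chain requires at least 2 distinct periods.
Topology can't be placed before period 5, so the schedule must run through at least period 5.
5 works (last occupied period: period 5): for example Algebra in period 2; Topology in period 5; Algorithms in period 1; Econ in period 1; Robotics in period 1; Systems in period 1.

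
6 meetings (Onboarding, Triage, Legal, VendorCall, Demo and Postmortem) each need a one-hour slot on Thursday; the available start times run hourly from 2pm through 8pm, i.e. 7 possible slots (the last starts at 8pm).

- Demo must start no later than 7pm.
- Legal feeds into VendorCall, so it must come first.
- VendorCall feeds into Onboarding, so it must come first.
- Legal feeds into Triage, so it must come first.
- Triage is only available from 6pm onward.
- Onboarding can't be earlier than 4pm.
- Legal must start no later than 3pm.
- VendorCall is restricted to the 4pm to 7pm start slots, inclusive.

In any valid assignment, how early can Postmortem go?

Postmortem at 2pm is achievable: Triage -> 6pm, Demo -> 2pm, VendorCall -> 4pm, Onboarding -> 5pm, Postmortem -> 2pm, Legal -> 2pm.

2pm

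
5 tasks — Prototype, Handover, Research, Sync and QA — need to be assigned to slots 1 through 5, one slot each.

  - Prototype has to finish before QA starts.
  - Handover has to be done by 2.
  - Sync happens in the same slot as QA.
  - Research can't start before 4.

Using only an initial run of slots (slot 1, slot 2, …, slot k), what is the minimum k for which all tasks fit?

The precedence chain requires at least 2 distinct slots.
Research can't be placed before 4, so the schedule must run through at least slot 4.
4 works (last occupied slot: 4): for example Sync=2; Research=4; QA=2; Prototype=1; Handover=1.

4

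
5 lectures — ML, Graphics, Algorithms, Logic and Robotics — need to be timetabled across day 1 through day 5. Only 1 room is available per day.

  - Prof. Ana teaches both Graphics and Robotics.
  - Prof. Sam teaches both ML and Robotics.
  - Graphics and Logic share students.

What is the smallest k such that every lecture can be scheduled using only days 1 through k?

With at most 1 per day and 5 lectures, at least 5 days are needed.
5 works (last occupied day: day 5): for example ML in day 1; Algorithms in day 3; Robotics in day 5; Logic in day 4; Graphics in day 2.

5 days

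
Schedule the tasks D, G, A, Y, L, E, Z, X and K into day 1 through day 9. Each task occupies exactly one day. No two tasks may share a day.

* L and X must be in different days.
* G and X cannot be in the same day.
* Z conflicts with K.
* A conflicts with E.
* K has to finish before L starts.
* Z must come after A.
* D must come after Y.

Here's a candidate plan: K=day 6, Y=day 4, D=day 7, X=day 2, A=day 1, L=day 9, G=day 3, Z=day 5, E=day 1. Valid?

Invalid. A conflicts with E.

K has to finish before L starts — holds.
No two tasks may share a day — violated.
G and X cannot be in the same day — holds.
Z must come after A — holds.
D must come after Y — holds.
Z conflicts with K — holds.
L and X must be in different days — holds.
A conflicts with E — violated.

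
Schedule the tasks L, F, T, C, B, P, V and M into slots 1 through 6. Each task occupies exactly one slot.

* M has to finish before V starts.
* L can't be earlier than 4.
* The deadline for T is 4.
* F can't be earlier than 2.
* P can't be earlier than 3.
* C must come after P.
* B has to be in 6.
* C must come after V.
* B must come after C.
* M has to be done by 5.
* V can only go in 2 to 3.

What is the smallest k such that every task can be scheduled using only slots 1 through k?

6

The precedence chain requires at least 4 distinct slots.
B can't be placed before 6, so the schedule must run through at least slot 6.
6 works (last occupied slot: 6): for example M=1, L=4, P=3, C=4, T=1, V=2, B=6, F=2.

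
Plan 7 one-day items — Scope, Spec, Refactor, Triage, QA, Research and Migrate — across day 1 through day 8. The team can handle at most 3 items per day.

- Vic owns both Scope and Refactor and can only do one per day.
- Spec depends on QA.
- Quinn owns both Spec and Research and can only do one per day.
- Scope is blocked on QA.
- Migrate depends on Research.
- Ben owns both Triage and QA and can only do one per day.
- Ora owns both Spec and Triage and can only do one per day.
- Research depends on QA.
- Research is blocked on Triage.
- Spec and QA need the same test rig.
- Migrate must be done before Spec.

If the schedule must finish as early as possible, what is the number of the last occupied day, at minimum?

5

The precedence chain requires at least 4 distinct days.
With at most 3 per day and 7 work items, at least 3 days are needed.
Could 4 days be enough, i.e. nothing placed later than day 4? No: Scope must come after QA (at day 1 or later) → {day 2, day 3, day 4}; QA must come before Scope (at day 4 or earlier) → {day 1, day 2, day 3}; Migrate must come after Research (at day 1 or later) → {day 2, day 3, day 4}; Research must come before Migrate (at day 4 or earlier) → {day 1, day 2, day 3}; Research must come after Triage (at day 1 or later) → {day 2, day 3}; Triage must come before Research (at day 3 or earlier) → {day 1, day 2}; Spec must come after Migrate (at day 2 or later) → {day 3, day 4}; Migrate must come before Spec (at day 4 or earlier) → {day 2, day 3}; QA must come before Research (at day 3 or earlier) → {day 1, day 2}; Migrate must come after Research (at day 2 or later) → {day 3}; Research must come before Migrate (at day 3 or earlier) → {day 2}; Triage must come before Research (at day 2 or earlier) → {day 1}; QA must come before Research (at day 2 or earlier) → {day 1}; QA can't share with Triage (day 1) → nothing is left.
So 4 days is not enough.
5 works (last occupied day: day 5): for example Spec=day 5; Scope=day 2; Triage=day 2; QA=day 1; Research=day 3; Refactor=day 1; Migrate=day 4.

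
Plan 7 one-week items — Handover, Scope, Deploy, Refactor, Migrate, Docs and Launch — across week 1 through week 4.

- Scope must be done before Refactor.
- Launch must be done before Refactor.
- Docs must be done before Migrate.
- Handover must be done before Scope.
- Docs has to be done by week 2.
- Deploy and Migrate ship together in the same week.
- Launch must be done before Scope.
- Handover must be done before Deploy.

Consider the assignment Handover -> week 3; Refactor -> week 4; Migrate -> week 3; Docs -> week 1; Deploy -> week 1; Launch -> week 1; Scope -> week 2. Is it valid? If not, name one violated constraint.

Docs has to be done by week 2 — holds.
Handover must be done before Scope — violated.
Deploy and Migrate ship together in the same week — violated.
Launch must be done before Refactor — holds.
Scope must be done before Refactor — holds.
Handover must be done before Deploy — violated.
Docs must be done before Migrate — holds.
Launch must be done before Scope — holds.

No. Handover must be done before Deploy is not satisfied.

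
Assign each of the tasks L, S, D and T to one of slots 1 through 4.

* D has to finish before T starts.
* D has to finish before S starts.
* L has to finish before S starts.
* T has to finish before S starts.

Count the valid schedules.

Splitting on L: it can be 1 (4), 2 (4), 3 (3). Listing each branch's schedules as (S, D, T):
L=1: (3,1,2) (4,1,2) (4,1,3) (4,2,3) — 4.
L=2: (3,1,2) (4,1,2) (4,1,3) (4,2,3) — 4.
L=3: (4,1,2) (4,1,3) (4,2,3) — 3.
Summing: 4 + 4 + 3 = 11.

11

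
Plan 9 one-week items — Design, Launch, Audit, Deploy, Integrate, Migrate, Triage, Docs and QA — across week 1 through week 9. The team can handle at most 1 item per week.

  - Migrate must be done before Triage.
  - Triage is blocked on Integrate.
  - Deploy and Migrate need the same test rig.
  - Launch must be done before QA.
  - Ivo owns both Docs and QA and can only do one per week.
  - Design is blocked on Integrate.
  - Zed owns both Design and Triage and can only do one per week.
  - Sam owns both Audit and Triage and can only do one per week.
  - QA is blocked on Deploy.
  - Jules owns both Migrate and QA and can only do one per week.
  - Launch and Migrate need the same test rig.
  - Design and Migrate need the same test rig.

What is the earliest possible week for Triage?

Precedence pushes Triage to at least week 2.
Triage at week 3 is achievable: Audit -> week 8, Launch -> week 4, Migrate -> week 2, Deploy -> week 5, Triage -> week 3, QA -> week 6, Docs -> week 9, Design -> week 7, Integrate -> week 1.
Nothing earlier works — the conflict and capacity constraints rule out every week before week 3.

week 3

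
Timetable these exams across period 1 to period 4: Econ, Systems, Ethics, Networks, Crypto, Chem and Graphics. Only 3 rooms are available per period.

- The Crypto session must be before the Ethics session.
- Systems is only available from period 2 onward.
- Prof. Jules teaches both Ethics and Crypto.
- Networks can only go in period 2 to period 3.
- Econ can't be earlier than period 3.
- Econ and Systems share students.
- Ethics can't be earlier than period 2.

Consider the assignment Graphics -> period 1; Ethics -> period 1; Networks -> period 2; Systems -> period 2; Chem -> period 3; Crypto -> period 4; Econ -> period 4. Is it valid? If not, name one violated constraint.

No. The Crypto session must be before the Ethics session is not satisfied.

Econ can't be earlier than period 3 — holds.
Systems is only available from period 2 onward — holds.
Networks can only go in period 2 to period 3 — holds.
Econ and Systems share students — holds.
Only 3 rooms are available per period — holds.
Prof. Jules teaches both Ethics and Crypto — holds.
Ethics can't be earlier than period 2 — violated.
The Crypto session must be before the Ethics session — violated.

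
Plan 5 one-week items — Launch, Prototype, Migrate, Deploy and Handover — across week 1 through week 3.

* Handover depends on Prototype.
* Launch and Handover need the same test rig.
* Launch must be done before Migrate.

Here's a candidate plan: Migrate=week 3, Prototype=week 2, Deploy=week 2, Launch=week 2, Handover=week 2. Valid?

Invalid. Launch and Handover need the same test rig.

Launch must be done before Migrate — holds.
Launch and Handover need the same test rig — violated.
Handover depends on Prototype — violated.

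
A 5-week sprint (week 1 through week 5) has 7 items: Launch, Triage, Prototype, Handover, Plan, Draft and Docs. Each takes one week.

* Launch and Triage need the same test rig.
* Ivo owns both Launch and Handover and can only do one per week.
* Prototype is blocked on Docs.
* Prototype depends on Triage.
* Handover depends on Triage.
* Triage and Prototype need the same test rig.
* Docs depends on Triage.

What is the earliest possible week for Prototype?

week 3

Precedence pushes Prototype to at least week 3.
Prototype at week 3 is achievable: Launch=week 3; Handover=week 2; Docs=week 2; Plan=week 1; Prototype=week 3; Triage=week 1; Draft=week 1.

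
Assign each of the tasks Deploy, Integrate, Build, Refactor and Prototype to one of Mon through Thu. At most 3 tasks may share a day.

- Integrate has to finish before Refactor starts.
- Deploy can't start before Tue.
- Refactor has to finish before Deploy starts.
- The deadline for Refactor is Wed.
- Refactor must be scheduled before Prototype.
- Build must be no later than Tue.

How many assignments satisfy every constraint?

12

Splitting on Deploy: it can be Wed (4), Thu (8). Listing each branch's schedules as (Integrate, Build, Refactor, Prototype):
Deploy=Wed: (Mon,Mon,Tue,Wed) (Mon,Mon,Tue,Thu) (Mon,Tue,Tue,Wed) (Mon,Tue,Tue,Thu) — 4.
Deploy=Thu: (Mon,Mon,Tue,Wed) (Mon,Mon,Tue,Thu) (Mon,Mon,Wed,Thu) (Mon,Tue,Tue,Wed) (Mon,Tue,Tue,Thu) (Mon,Tue,Wed,Thu) (Tue,Mon,Wed,Thu) (Tue,Tue,Wed,Thu) — 8.
Summing: 4 + 8 = 12.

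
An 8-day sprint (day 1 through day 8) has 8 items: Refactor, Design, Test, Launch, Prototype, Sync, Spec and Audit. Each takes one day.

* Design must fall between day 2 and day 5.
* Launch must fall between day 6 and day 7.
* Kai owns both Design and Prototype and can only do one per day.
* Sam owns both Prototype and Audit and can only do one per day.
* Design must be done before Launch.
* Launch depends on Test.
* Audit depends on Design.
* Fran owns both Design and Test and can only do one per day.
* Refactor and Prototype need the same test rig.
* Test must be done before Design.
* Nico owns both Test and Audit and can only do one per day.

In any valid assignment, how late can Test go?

day 4

Downstream work caps Test at day 4.
Test at day 4 is achievable: Audit in day 6, Prototype in day 2, Test in day 4, Spec in day 1, Launch in day 6, Design in day 5, Refactor in day 1, Sync in day 1.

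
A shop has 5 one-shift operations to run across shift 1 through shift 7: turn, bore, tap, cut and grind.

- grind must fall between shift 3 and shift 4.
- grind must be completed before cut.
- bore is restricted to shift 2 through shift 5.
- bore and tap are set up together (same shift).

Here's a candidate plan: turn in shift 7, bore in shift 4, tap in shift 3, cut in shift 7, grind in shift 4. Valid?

grind must be completed before cut — holds.
bore is restricted to shift 2 through shift 5 — holds.
grind must fall between shift 3 and shift 4 — holds.
bore and tap are set up together (same shift) — violated.

Invalid. bore and tap are set up together (same shift).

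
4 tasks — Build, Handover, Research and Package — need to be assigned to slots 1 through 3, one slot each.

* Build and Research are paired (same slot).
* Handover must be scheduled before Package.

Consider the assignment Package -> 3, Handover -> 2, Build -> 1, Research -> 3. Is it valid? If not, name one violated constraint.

Build and Research are paired (same slot) — violated.
Handover must be scheduled before Package — holds.

Invalid. Build and Research are paired (same slot).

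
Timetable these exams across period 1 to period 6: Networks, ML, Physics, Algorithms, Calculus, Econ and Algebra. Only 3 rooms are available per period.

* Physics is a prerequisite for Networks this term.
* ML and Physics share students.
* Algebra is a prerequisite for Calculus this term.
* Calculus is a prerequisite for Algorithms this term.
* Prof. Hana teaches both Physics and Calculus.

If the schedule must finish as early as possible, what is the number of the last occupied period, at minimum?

The precedence chain requires at least 3 distinct periods.
With at most 3 per period and 7 exams, at least 3 periods are needed.
3 works (last occupied period: period 3): for example Networks=period 2; Algorithms=period 3; ML=period 2; Physics=period 1; Calculus=period 2; Econ=period 1; Algebra=period 1.

period 3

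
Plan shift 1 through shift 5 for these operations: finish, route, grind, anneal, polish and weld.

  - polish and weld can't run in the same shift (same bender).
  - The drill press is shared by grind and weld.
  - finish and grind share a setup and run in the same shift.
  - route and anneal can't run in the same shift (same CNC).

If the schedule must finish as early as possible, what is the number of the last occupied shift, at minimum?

Could 1 shift be enough, i.e. nothing placed later than shift 1? No: weld can't share with polish (shift 1) → nothing is left.
So 1 shift is not enough.
2 works (last occupied shift: shift 2): for example weld -> shift 2; route -> shift 1; grind -> shift 1; anneal -> shift 2; polish -> shift 1; finish -> shift 1.

shift 2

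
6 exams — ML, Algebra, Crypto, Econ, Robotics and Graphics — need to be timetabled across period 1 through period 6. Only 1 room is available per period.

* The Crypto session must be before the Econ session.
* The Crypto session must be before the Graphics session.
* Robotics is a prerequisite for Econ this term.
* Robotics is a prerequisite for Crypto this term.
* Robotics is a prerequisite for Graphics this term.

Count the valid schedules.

Splitting on Crypto: it can be period 2 (24), period 3 (24), period 4 (12). Listing each branch's schedules as (ML, Algebra, Econ, Robotics, Graphics) by period number:
Crypto=period 2: (3,4,5,1,6) (3,4,6,1,5) (3,5,4,1,6) (3,5,6,1,4) (3,6,4,1,5) (3,6,5,1,4) (4,3,5,1,6) (4,3,6,1,5) (4,5,3,1,6) (4,5,6,1,3) (4,6,3,1,5) (4,6,5,1,3) (5,3,4,1,6) (5,3,6,1,4) (5,4,3,1,6) (5,4,6,1,3) (5,6,3,1,4) (5,6,4,1,3) (6,3,4,1,5) (6,3,5,1,4) (6,4,3,1,5) (6,4,5,1,3) (6,5,3,1,4) (6,5,4,1,3) — 24.
Crypto=period 3: (1,4,5,2,6) (1,4,6,2,5) (1,5,4,2,6) (1,5,6,2,4) (1,6,4,2,5) (1,6,5,2,4) (2,4,5,1,6) (2,4,6,1,5) (2,5,4,1,6) (2,5,6,1,4) (2,6,4,1,5) (2,6,5,1,4) (4,1,5,2,6) (4,1,6,2,5) (4,2,5,1,6) (4,2,6,1,5) (5,1,4,2,6) (5,1,6,2,4) (5,2,4,1,6) (5,2,6,1,4) (6,1,4,2,5) (6,1,5,2,4) (6,2,4,1,5) (6,2,5,1,4) — 24.
Crypto=period 4: (1,2,5,3,6) (1,2,6,3,5) (1,3,5,2,6) (1,3,6,2,5) (2,1,5,3,6) (2,1,6,3,5) (2,3,5,1,6) (2,3,6,1,5) (3,1,5,2,6) (3,1,6,2,5) (3,2,5,1,6) (3,2,6,1,5) — 12.
Summing: 24 + 24 + 12 = 60.

60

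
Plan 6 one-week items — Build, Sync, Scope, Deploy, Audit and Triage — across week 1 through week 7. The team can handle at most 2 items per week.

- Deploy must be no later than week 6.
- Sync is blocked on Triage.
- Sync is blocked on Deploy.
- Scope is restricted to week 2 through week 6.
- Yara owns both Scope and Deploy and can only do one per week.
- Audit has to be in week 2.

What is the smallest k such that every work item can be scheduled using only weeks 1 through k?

3

The precedence chain requires at least 2 distinct weeks.
With at most 2 per week and 6 work items, at least 3 weeks are needed.
3 works (last occupied week: week 3): for example Triage in week 1, Build in week 3, Audit in week 2, Sync in week 3, Scope in week 2, Deploy in week 1.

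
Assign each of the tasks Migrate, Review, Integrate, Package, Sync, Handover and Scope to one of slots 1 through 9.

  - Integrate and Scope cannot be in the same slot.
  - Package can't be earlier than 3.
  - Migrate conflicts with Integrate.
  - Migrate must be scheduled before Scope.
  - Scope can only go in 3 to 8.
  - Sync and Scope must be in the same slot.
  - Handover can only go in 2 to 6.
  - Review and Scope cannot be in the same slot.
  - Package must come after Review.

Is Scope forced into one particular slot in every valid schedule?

Scope can be 3 (e.g. Handover in 2, Scope in 3, Integrate in 2, Sync in 3, Review in 1, Migrate in 1, Package in 3) or 4 (e.g. Handover=2; Migrate=1; Scope=4; Review=1; Integrate=2; Package=3; Sync=4).

No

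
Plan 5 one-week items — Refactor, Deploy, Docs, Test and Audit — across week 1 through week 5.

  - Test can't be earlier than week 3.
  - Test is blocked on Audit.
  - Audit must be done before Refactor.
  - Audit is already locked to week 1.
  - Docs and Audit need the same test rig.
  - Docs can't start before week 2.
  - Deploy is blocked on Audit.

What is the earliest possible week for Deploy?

Precedence pushes Deploy to at least week 2.
Deploy at week 2 is achievable: Audit -> week 1; Deploy -> week 2; Docs -> week 2; Test -> week 3; Refactor -> week 2.

week 2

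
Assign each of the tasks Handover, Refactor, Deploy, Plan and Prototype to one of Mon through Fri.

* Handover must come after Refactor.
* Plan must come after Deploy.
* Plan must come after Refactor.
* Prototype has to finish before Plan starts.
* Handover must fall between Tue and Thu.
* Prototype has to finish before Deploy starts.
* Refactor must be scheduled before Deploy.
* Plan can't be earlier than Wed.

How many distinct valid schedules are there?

Splitting on Handover: it can be Tue (10), Wed (17), Thu (20). Listing each branch's schedules as (Refactor, Deploy, Plan, Prototype):
Handover=Tue: (Mon,Tue,Wed,Mon) (Mon,Tue,Thu,Mon) (Mon,Tue,Fri,Mon) (Mon,Wed,Thu,Mon) (Mon,Wed,Thu,Tue) (Mon,Wed,Fri,Mon) (Mon,Wed,Fri,Tue) (Mon,Thu,Fri,Mon) (Mon,Thu,Fri,Tue) (Mon,Thu,Fri,Wed) — 10.
Handover=Wed: (Mon,Tue,Wed,Mon) (Mon,Tue,Thu,Mon) (Mon,Tue,Fri,Mon) (Mon,Wed,Thu,Mon) (Mon,Wed,Thu,Tue) (Mon,Wed,Fri,Mon) (Mon,Wed,Fri,Tue) (Mon,Thu,Fri,Mon) (Mon,Thu,Fri,Tue) (Mon,Thu,Fri,Wed) (Tue,Wed,Thu,Mon) (Tue,Wed,Thu,Tue) (Tue,Wed,Fri,Mon) (Tue,Wed,Fri,Tue) (Tue,Thu,Fri,Mon) (Tue,Thu,Fri,Tue) (Tue,Thu,Fri,Wed) — 17.
Handover=Thu: (Mon,Tue,Wed,Mon) (Mon,Tue,Thu,Mon) (Mon,Tue,Fri,Mon) (Mon,Wed,Thu,Mon) (Mon,Wed,Thu,Tue) (Mon,Wed,Fri,Mon) (Mon,Wed,Fri,Tue) (Mon,Thu,Fri,Mon) (Mon,Thu,Fri,Tue) (Mon,Thu,Fri,Wed) (Tue,Wed,Thu,Mon) (Tue,Wed,Thu,Tue) (Tue,Wed,Fri,Mon) (Tue,Wed,Fri,Tue) (Tue,Thu,Fri,Mon) (Tue,Thu,Fri,Tue) (Tue,Thu,Fri,Wed) (Wed,Thu,Fri,Mon) (Wed,Thu,Fri,Tue) (Wed,Thu,Fri,Wed) — 20.
Summing: 10 + 17 + 20 = 47.

47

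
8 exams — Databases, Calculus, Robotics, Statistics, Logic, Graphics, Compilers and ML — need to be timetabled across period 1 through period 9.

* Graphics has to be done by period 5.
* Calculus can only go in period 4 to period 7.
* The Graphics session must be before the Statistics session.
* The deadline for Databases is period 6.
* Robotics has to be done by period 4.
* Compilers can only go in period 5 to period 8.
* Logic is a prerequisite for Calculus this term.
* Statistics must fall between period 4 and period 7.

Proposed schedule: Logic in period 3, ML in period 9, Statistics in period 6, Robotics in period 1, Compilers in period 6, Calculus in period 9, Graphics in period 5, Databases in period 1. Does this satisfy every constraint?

Calculus can only go in period 4 to period 7 — violated.
Logic is a prerequisite for Calculus this term — holds.
Compilers can only go in period 5 to period 8 — holds.
Statistics must fall between period 4 and period 7 — holds.
Graphics has to be done by period 5 — holds.
The deadline for Databases is period 6 — holds.
The Graphics session must be before the Statistics session — holds.
Robotics has to be done by period 4 — holds.

Invalid. Calculus can only go in period 4 to period 7.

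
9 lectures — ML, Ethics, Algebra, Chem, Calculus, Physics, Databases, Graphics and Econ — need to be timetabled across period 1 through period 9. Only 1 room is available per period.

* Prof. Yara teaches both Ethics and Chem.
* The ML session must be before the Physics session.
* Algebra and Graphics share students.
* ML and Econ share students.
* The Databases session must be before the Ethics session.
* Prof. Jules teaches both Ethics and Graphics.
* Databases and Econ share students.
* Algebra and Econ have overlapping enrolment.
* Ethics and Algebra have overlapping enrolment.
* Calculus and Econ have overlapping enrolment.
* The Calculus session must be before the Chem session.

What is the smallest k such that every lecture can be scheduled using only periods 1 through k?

The precedence chain requires at least 2 distinct periods.
With at most 1 per period and 9 lectures, at least 9 periods are needed.
9 works (last occupied period: period 9): for example Databases in period 2, Econ in period 9, Algebra in period 7, Ethics in period 3, Physics in period 6, ML in period 1, Chem in period 5, Graphics in period 8, Calculus in period 4.

9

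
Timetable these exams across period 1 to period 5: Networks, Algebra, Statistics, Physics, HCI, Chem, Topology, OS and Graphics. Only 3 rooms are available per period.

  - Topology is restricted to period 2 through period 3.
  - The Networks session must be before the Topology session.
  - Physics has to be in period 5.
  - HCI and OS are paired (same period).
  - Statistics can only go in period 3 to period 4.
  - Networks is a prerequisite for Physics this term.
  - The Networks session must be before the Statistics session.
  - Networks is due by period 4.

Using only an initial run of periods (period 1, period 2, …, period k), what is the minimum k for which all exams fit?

5 periods

The precedence chain requires at least 2 distinct periods.
With at most 3 per period and 9 exams, at least 3 periods are needed.
Physics can't be placed before period 5, so the schedule must run through at least period 5.
5 works (last occupied period: period 5): for example Algebra -> period 1, Statistics -> period 3, Physics -> period 5, Graphics -> period 3, Networks -> period 1, Chem -> period 1, OS -> period 2, HCI -> period 2, Topology -> period 2.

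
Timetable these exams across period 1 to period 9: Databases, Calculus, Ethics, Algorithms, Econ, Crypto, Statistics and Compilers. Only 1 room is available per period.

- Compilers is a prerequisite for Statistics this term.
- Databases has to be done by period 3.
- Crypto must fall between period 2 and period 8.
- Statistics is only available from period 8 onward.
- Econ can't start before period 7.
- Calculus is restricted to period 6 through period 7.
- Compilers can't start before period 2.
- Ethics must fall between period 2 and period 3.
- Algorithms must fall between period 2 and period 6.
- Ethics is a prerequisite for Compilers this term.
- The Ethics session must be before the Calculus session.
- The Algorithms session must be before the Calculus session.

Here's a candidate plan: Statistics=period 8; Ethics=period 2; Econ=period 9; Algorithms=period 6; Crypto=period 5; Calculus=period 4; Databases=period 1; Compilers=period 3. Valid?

Invalid. Calculus is restricted to period 6 through period 7.

Calculus is restricted to period 6 through period 7 — violated.
The Algorithms session must be before the Calculus session — violated.
Only 1 room is available per period — holds.
Ethics is a prerequisite for Compilers this term — holds.
Algorithms must fall between period 2 and period 6 — holds.
Ethics must fall between period 2 and period 3 — holds.
Databases has to be done by period 3 — holds.
Compilers can't start before period 2 — holds.
The Ethics session must be before the Calculus session — holds.
Compilers is a prerequisite for Statistics this term — holds.
Crypto must fall between period 2 and period 8 — holds.
Econ can't start before period 7 — holds.
Statistics is only available from period 8 onward — holds.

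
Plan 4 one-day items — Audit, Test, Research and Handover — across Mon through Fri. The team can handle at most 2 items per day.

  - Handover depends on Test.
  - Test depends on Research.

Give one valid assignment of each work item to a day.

Audit=Mon; Test=Tue; Research=Mon; Handover=Wed

Checking: Research(Mon) before Test(Tue); Test(Tue) before Handover(Wed); max 2 per day (cap 2).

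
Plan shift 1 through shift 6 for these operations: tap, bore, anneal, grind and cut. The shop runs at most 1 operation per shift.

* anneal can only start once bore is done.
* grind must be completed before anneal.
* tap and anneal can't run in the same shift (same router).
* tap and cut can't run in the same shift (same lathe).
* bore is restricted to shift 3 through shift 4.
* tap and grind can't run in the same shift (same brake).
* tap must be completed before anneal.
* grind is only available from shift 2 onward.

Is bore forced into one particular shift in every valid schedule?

bore can be shift 3 (e.g. cut -> shift 5, tap -> shift 1, bore -> shift 3, grind -> shift 2, anneal -> shift 4) or shift 4 (e.g. tap -> shift 1; grind -> shift 2; bore -> shift 4; anneal -> shift 5; cut -> shift 3).

No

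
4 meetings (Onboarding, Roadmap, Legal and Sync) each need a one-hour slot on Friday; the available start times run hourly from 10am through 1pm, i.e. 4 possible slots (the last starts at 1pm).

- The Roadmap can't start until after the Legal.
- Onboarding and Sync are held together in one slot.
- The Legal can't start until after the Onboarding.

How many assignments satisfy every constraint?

Enumerating: Sync=10am; Onboarding=10am; Legal=11am; Roadmap=12pm | Legal -> 11am, Onboarding -> 10am, Sync -> 10am, Roadmap -> 1pm | Roadmap -> 1pm; Legal -> 12pm; Sync -> 10am; Onboarding -> 10am | Legal=12pm; Roadmap=1pm; Onboarding=11am; Sync=11am.

4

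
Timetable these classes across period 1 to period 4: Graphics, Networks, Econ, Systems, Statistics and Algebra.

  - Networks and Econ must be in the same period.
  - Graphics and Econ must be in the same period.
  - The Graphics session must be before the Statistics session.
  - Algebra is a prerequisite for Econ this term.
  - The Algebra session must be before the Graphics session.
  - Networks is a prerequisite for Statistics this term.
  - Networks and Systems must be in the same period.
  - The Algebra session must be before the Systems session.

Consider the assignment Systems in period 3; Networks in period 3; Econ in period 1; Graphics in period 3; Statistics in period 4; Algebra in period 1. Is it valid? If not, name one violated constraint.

No — it violates: Graphics and Econ must be in the same period

The Algebra session must be before the Graphics session — holds.
Networks is a prerequisite for Statistics this term — holds.
Algebra is a prerequisite for Econ this term — violated.
Networks and Systems must be in the same period — holds.
Graphics and Econ must be in the same period — violated.
Networks and Econ must be in the same period — violated.
The Graphics session must be before the Statistics session — holds.
The Algebra session must be before the Systems session — holds.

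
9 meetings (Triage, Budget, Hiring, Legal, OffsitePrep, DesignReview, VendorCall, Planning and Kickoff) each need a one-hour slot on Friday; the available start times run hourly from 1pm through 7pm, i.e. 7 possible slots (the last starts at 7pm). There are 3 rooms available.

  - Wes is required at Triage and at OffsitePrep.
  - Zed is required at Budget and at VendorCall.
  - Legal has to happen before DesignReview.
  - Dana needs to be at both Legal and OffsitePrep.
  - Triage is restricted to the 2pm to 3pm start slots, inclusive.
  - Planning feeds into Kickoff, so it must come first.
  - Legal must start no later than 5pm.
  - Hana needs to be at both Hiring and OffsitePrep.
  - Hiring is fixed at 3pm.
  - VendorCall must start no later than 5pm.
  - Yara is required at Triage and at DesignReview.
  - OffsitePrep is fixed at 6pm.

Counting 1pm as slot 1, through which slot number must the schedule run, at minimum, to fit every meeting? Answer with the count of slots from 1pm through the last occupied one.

6 slots

The precedence chain requires at least 2 distinct slots.
With at most 3 per slot and 9 meetings, at least 3 slots are needed.
OffsitePrep can't be placed before 6pm — that is slot 6 counting from 1pm — so the schedule must run through at least 6 slots.
6 works (last occupied slot: 6pm): for example Planning -> 1pm, Kickoff -> 2pm, VendorCall -> 1pm, OffsitePrep -> 6pm, Legal -> 1pm, Hiring -> 3pm, DesignReview -> 3pm, Triage -> 2pm, Budget -> 2pm.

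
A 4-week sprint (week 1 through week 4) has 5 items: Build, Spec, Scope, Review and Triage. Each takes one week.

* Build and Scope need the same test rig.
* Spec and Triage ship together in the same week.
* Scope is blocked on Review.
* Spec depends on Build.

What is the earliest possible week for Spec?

week 2

Precedence pushes Spec to at least week 2.
Spec at week 2 is achievable: Spec -> week 2; Triage -> week 2; Build -> week 1; Scope -> week 2; Review -> week 1.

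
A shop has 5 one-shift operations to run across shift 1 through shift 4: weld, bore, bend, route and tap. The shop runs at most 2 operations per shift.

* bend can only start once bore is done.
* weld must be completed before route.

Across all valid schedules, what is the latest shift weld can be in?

shift 3

Downstream work caps weld at shift 3.
weld at shift 3 is achievable: weld in shift 3, bend in shift 2, bore in shift 1, route in shift 4, tap in shift 1.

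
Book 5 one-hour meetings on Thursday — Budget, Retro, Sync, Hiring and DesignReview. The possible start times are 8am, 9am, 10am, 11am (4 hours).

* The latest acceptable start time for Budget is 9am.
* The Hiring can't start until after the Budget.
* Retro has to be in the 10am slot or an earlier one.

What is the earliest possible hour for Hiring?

Precedence pushes Hiring to at least 9am.
Hiring at 9am is achievable: DesignReview=8am, Retro=8am, Hiring=9am, Budget=8am, Sync=8am.

9am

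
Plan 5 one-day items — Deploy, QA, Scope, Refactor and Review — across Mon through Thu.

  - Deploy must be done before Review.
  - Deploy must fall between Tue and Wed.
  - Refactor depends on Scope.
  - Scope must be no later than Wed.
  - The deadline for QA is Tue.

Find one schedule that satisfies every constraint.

QA=Mon; Scope=Mon; Deploy=Tue; Refactor=Tue; Review=Wed

Checking: Scope(Mon) before Refactor(Tue); Deploy(Tue) before Review(Wed); Scope=Mon in [Mon,Wed]; QA=Mon in [Mon,Tue]; Deploy=Tue in [Tue,Wed].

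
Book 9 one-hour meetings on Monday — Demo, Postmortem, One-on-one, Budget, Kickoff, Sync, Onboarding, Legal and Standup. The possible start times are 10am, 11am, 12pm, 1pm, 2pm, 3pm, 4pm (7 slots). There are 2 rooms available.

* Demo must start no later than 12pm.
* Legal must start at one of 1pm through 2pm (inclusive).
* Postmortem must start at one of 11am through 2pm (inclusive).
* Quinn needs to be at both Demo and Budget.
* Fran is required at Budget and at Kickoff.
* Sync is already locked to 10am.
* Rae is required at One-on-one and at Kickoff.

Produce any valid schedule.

Standup -> 2pm, Legal -> 1pm, Onboarding -> 12pm, Budget -> 12pm, Sync -> 10am, Demo -> 10am, Kickoff -> 1pm, One-on-one -> 11am, Postmortem -> 11am

Checking: Budget(12pm) != Kickoff(1pm); One-on-one(11am) != Kickoff(1pm); Demo(10am) != Budget(12pm); Sync=10am in [10am,10am]; Legal=1pm in [1pm,2pm]; Demo=10am in [10am,12pm]; Postmortem=11am in [11am,2pm]; max 2 per slot (cap 2).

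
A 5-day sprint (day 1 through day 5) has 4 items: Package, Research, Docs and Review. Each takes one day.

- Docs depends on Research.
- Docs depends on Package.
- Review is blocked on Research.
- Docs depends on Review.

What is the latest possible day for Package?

day 4

Downstream work caps Package at day 4.
Package at day 4 is achievable: Review in day 2, Docs in day 5, Package in day 4, Research in day 1.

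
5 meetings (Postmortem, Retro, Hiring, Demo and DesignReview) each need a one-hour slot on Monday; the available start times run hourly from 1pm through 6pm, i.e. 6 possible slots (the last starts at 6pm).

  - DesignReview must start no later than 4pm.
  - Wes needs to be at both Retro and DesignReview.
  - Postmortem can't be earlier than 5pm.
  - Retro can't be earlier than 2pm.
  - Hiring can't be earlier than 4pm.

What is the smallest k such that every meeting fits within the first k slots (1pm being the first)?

Postmortem can't be placed before 5pm — that is slot 5 counting from 1pm — so the schedule must run through at least 5 slots.
5 works (last occupied slot: 5pm): for example Demo in 1pm; Hiring in 4pm; DesignReview in 1pm; Postmortem in 5pm; Retro in 2pm.

5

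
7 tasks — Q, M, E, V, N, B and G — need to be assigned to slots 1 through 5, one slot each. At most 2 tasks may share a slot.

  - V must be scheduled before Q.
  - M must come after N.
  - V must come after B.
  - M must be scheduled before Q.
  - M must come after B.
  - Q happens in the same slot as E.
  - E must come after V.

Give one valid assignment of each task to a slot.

E=3, Q=3, G=4, V=2, B=1, M=2, N=1

Checking: N(1) before M(2); V(2) before E(3); M(2) before Q(3); B(1) before M(2); B(1) before V(2); V(2) before Q(3); Q = E = 3; max 2 per slot (cap 2).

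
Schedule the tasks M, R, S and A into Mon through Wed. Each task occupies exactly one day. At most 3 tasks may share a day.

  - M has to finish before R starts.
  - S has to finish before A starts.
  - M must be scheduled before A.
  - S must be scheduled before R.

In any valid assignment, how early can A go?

Precedence pushes A to at least Tue.
A at Tue is achievable: M=Mon; S=Mon; A=Tue; R=Tue.

Tue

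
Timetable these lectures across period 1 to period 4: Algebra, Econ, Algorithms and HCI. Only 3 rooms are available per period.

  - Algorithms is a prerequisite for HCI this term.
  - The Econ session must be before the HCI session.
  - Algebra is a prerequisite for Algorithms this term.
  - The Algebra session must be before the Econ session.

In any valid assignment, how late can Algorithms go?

Precedence pushes Algorithms to at least period 2; downstream work caps Algorithms at period 3.
Algorithms at period 3 is achievable: Econ=period 2, HCI=period 4, Algorithms=period 3, Algebra=period 1.

period 3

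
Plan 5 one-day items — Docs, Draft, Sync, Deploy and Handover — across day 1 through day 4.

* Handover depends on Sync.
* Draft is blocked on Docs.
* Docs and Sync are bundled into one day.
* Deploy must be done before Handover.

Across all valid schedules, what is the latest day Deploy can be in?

day 3

Downstream work caps Deploy at day 3.
Deploy at day 3 is achievable: Handover in day 4, Docs in day 1, Deploy in day 3, Draft in day 2, Sync in day 1.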